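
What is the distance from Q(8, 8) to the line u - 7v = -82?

17√2/5

The normal to the line is n = (1, -7) with |n| = 5√2.
|n·Q − (-82)| = |-48 − (-82)| = 34, so the distance is 34/(5√2) = 17√2/5.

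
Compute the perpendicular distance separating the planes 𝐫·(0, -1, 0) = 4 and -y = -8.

12

Both planes have normal n = (0, -1, 0), |n| = 1. Any point on the first plane is at distance |(-8) − 4|/|n| = 12/1 = 12 from the second.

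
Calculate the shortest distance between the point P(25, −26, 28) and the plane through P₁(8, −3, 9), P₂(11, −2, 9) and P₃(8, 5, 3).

10/√26

P₁P₂ = (3, 1, 0) and P₁P₃ = (0, 8, −6), so a normal is n = P₁P₂ × P₁P₃ = (−6, 18, 24).
n = (−6, 18, 24); n·P − 114 = -60; |n| = 6√26; distance = 60/(6√26) = 5√26/13.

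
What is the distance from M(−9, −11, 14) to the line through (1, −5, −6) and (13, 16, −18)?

A direction vector is d = (12, 21, −12).
AP = (−10, −6, 20), and AP × d = (−348, 120, −138).
|AP × d|² = 154548 and |d|² = 729, so the distance is √(154548/729) = √212 = 2√53.

2√53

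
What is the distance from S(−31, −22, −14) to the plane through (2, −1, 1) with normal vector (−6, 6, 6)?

The plane has equation n·(r − (2, −1, 1)) = 0, i.e. n·r = -12.
n = (−6, 6, 6); n·P − (-12) = -18; |n| = 6√3; distance = 18/(6√3) = √3.

√3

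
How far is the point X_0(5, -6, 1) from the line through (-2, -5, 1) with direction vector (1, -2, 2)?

√41

Direction vector d = (1, -2, 2).
AP = (7, -1, 0); AP·d = 9, |AP|² = 50, |d|² = 9.
distance² = |AP|² − (AP·d)²/|d|² = 50 − 81/9 = 41, so the distance is √41.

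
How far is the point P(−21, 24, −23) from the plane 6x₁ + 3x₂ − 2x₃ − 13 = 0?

Normal vector n = (6, 3, −2), and n·(−21, 24, −23) − 13 = −21.
|n| = √(36 + 9 + 4) = 7, so the distance is |-21|/7 = 3.

3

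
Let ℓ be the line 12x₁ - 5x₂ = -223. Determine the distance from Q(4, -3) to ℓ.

d = |12·4 + (-5)·(-3) − (-223)| / √(144 + 25) = |286|/13 = 22.

22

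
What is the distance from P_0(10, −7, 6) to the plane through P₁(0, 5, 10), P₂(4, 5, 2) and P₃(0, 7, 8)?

4/√6

P₁P₂ = (4, 0, −8) and P₁P₃ = (0, 2, −2), so a normal is n = P₁P₂ × P₁P₃ = (16, 8, 8).
Then n·(10, −7, 6) − 120 = 32.
|n| = √(256 + 64 + 64) = 8√6, so the distance is |32|/(8√6) = 2√6/3.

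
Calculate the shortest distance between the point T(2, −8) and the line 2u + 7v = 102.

d = |2·2 + 7·(-8) − 102| / √(4 + 49) = |-154|/√53 = 154/√53.

154/√53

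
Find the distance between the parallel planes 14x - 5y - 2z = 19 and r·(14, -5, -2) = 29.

2/3

Both planes have normal n = (14, -5, -2), |n| = 15. Any point on the first plane is at distance |29 − 19|/|n| = 10/15 = 2/3 from the second.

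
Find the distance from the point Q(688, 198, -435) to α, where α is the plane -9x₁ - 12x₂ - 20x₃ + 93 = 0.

d = |(-9)·688 + (-12)·198 + (-20)·(-435) − (-93)| / √(81 + 144 + 400) = |225| / 25 = 9.

9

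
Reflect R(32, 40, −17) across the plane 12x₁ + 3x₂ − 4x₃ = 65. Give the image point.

(-40, 22, 7)

n = (12, 3, −4), |n|² = 169, n·R − 65 = 507, so t = 507/169 = 3.
Foot F = R − 3·n = (−4, 31, −5); the reflection is 2F − R = (−40, 22, 7).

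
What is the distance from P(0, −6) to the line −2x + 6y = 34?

7√10/2

The normal to the line is n = (−2, 6) with |n| = 2√10.
|n·P − 34| = |-36 − 34| = 70, so the distance is 70/(2√10) = 7√10/2.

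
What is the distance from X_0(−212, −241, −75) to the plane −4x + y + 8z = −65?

Normal vector n = (−4, 1, 8), and n·(−212, −241, −75) − (−65) = 72.
|n| = √(16 + 1 + 64) = 9, so the distance is |72|/9 = 8.

8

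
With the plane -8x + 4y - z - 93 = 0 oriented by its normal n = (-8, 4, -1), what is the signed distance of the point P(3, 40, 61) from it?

n·P − 93 = -18.
|n| = 9, so the signed distance is -18/9 = -2.

-2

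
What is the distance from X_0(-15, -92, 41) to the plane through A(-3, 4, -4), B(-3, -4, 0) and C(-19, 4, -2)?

AB = (0, -8, 4) and AC = (-16, 0, 2), so a normal is n = AB × AC = (-16, -64, -128).
Then n·(-15, -92, 41) - 304 = 576.
|n| = √(256 + 4096 + 16384) = 144, so the distance is |576|/144 = 4.

4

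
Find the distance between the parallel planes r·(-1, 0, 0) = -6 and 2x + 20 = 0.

16

Divide the second equation by -2 to match normals: -x = 10.
Both planes have normal n = (-1, 0, 0), |n| = 1. Any point on the first plane is at distance |10 − (-6)|/|n| = 16/1 = 16 from the second.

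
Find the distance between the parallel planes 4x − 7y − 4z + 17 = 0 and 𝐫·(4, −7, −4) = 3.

Both planes have normal n = (4, −7, −4), |n| = 9. Any point on the first plane is at distance |3 − (-17)|/|n| = 20/9 from the second.

20/9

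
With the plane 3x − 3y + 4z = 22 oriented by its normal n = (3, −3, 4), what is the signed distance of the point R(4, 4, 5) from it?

n·R − 22 = -2.
|n| = √34, so the signed distance is -√34/17.

-√34/17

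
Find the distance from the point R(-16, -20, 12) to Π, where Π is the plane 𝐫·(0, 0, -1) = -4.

Normal vector n = (0, 0, -1), and n·(-16, -20, 12) - (-4) = -8.
|n| = √(0 + 0 + 1) = 1, so the distance is |-8|/1 = 8.

8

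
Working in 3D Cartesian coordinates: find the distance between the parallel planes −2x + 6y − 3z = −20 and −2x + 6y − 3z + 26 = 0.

6/7

With common normal n = (−2, 6, −3) (|n| = 7), the distance is |(-20) − (-26)|/|n| = 6/7.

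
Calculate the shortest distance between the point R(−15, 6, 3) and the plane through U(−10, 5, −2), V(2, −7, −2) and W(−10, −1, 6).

UV = (12, −12, 0) and UW = (0, −6, 8), so a normal is n = UV × UW = (−96, −96, −72).
Then n·(−15, 6, 3) − 624 = 24.
|n| = √(9216 + 9216 + 5184) = 24√41, so the distance is |24|/(24√41) = √41/41.

√41/41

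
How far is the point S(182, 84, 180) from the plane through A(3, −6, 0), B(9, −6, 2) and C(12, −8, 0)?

8

AB = (6, 0, 2) and AC = (9, −2, 0), so a normal is n = AB × AC = (4, 18, −12).
Then n·(182, 84, 180) − (−96) = 176.
|n| = √(16 + 324 + 144) = 22, so the distance is |176|/22 = 8.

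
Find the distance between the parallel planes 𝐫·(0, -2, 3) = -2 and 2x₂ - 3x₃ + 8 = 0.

10/√13

Divide the second equation by -1 to match normals: -2x₂ + 3x₃ = 8.
Both planes have normal n = (0, -2, 3), |n| = √13. Any point on the first plane is at distance |8 − (-2)|/|n| = 10/√13 from the second.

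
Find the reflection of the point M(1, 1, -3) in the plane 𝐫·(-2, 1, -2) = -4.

(5, -1, 1)

n = (-2, 1, -2), |n|² = 9, n·M − (-4) = 9, so t = 9/9 = 1.
Foot F = M − 1·n = (3, 0, -1); the reflection is 2F − M = (5, -1, 1).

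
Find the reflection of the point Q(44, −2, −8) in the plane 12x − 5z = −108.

(-52, -2, 32)

With n = (12, 0, −5), the signed offset is (n·Q − (-108))/|n|² = 676/169 = 4.
Q' = Q − 2t·n = (44, −2, −8) − 8·(12, 0, −5) = (−52, −2, 32).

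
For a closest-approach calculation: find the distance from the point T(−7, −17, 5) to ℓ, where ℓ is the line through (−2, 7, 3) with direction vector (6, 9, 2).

11

Direction vector d = (6, 9, 2).
AP = (−5, −24, 2); AP·d = -242, |AP|² = 605, |d|² = 121.
distance² = |AP|² − (AP·d)²/|d|² = 605 − 58564/121 = 121, so the distance is 11.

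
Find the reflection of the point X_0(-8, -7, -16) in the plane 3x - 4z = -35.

(-26, -7, 8)

n = (3, 0, -4), |n|² = 25, n·X_0 − (-35) = 75, so t = 75/25 = 3.
Foot F = X_0 − 3·n = (-17, -7, -4); the reflection is 2F − X_0 = (-26, -7, 8).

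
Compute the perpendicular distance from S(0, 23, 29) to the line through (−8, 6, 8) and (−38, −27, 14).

√569

A direction vector is d = (−30, −33, 6).
AP = (8, 17, 21), and AP × d = (795, −678, 246).
|AP × d|² = 1152225 and |d|² = 2025, so the distance is √(1152225/2025) = √569.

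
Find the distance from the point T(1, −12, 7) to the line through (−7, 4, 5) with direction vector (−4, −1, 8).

18

Direction vector d = (−4, −1, 8).
AP = (8, −16, 2), and AP × d = (−126, −72, −72).
|AP × d|² = 26244 and |d|² = 81, so the distance is √(26244/81) = √324 = 18.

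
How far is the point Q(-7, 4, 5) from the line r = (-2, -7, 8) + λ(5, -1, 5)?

2√26

Direction vector d = (5, -1, 5).
AP = (-5, 11, -3); AP·d = -51, |AP|² = 155, |d|² = 51.
distance² = |AP|² − (AP·d)²/|d|² = 155 − 2601/51 = 104, so the distance is 2√26.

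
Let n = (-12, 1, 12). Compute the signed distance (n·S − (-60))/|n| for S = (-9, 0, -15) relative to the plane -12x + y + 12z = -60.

n·S − (-60) = -12.
|n| = 17, so the signed distance is -12/17.

-12/17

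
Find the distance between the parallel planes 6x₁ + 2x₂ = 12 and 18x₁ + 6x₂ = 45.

Divide the second equation by 3 to match normals: 6x₁ + 2x₂ = 15.
Both planes have normal n = (6, 2, 0), |n| = 2√10. Any point on the first plane is at distance |15 − 12|/|n| = 3/(2√10) from the second.

3√10/20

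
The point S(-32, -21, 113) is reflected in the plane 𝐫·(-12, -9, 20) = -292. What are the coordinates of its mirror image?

With n = (-12, -9, 20), the signed offset is (n·S − (-292))/|n|² = 3125/625 = 5.
S' = S − 2t·n = (-32, -21, 113) − 10·(-12, -9, 20) = (88, 69, -87).

(88, 69, -87)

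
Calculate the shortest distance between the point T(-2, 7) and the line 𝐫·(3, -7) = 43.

49√58/29

d = |3·(-2) + (-7)·7 − 43| / √(9 + 49) = |-98|/√58 = 98/√58.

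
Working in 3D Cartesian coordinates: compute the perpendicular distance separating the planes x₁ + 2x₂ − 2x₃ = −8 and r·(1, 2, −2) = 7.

5

Both planes have normal n = (1, 2, −2), |n| = 3. Any point on the first plane is at distance |7 − (-8)|/|n| = 15/3 = 5 from the second.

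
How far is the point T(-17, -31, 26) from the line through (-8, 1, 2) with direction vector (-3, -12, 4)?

4√10

Direction vector d = (-3, -12, 4).
AP = (-9, -32, 24), and AP × d = (160, -36, 12).
|AP × d|² = 27040 and |d|² = 169, so the distance is √(27040/169) = √160 = 4√10.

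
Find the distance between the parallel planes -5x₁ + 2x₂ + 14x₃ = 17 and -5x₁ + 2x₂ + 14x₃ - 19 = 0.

2/15

With common normal n = (-5, 2, 14) (|n| = 15), the distance is |17 − 19|/|n| = 2/15.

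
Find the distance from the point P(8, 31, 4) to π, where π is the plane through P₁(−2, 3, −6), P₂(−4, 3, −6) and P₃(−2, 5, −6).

P₁P₂ = (−2, 0, 0) and P₁P₃ = (0, 2, 0), so a normal is n = P₁P₂ × P₁P₃ = (0, 0, −4).
Then n·(8, 31, 4) − 24 = −40.
|n| = √(0 + 0 + 16) = 4, so the distance is |-40|/4 = 10.

10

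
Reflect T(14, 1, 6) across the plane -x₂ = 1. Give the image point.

With n = (0, -1, 0), the signed offset is (n·T − 1)/|n|² = -2/1 = -2.
T' = T − 2t·n = (14, 1, 6) − (-4)·(0, -1, 0) = (14, -3, 6).

(14, -3, 6)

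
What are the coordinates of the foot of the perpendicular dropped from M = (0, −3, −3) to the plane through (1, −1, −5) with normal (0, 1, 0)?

(0, -1, -3)

The perpendicular from M has direction n = (0, 1, 0): r = (0, −3, −3) + λ(0, 1, 0).
Substitute into the plane: n·(M + λn) = -1 gives -3 + 1λ = -1, so λ = 2.
Foot = (0, −3, −3) + 2·(0, 1, 0) = (0, −1, −3).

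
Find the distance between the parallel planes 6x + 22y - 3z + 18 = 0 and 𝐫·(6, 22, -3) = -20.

2/23

With common normal n = (6, 22, -3) (|n| = 23), the distance is |(-18) − (-20)|/|n| = 2/23.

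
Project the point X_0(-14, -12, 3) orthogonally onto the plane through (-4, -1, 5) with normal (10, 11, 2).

(-4, -1, 5)

n = (10, 11, 2), |n|² = 225, and n·X_0 − (-41) = -225.
t = -225/225 = -1, so the foot is X_0 − t·n = (-14, -12, 3) − (-1)·(10, 11, 2) = (-4, -1, 5).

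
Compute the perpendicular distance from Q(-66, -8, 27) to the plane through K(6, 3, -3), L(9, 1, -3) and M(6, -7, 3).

KL = (3, -2, 0) and KM = (0, -10, 6), so a normal is n = KL × KM = (-12, -18, -30).
n = (-12, -18, -30); n·P − (-36) = 162; |n| = 6√38; distance = 162/(6√38) = 27√38/38.

27/√38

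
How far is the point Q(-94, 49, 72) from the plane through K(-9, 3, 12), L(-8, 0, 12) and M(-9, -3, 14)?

29√19/19

KL = (1, -3, 0) and KM = (0, -6, 2), so a normal is n = KL × KM = (-6, -2, -6).
n = (-6, -2, -6); n·P − (-24) = 58; |n| = 2√19; distance = 58/(2√19) = 29/√19.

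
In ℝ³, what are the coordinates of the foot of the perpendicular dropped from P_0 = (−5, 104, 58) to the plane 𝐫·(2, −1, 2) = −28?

n = (2, −1, 2), |n|² = 9, and n·P_0 − (-28) = 30.
t = 30/9 = 10/3, so the foot is P_0 − t·n = (−5, 104, 58) − (10/3)·(2, −1, 2) = (−35/3, 322/3, 154/3).

(-35/3, 322/3, 154/3)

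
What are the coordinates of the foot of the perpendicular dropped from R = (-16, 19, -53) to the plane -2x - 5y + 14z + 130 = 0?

(-22, 4, -11)

n = (-2, -5, 14), |n|² = 225, and n·R − (-130) = -675.
t = -675/225 = -3, so the foot is R − t·n = (-16, 19, -53) − (-3)·(-2, -5, 14) = (-22, 4, -11).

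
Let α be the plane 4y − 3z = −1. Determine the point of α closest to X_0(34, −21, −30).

(34, -553/25, -729/25)

The perpendicular from X_0 has direction n = (0, 4, −3): r = (34, −21, −30) + μ(0, 4, −3).
Substitute into the plane: n·(X_0 + μn) = -1 gives 6 + 25μ = -1, so μ = -7/25.
Foot = (34, −21, −30) + (-7/25)·(0, 4, −3) = (34, −553/25, −729/25).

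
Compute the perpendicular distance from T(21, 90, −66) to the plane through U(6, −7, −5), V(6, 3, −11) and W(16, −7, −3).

UV = (0, 10, −6) and UW = (10, 0, 2), so a normal is n = UV × UW = (20, −60, −100).
Then n·(21, 90, −66) − 1040 = 580.
|n| = √(400 + 3600 + 10000) = 20√35, so the distance is |580|/(20√35) = 29√35/35.

29√35/35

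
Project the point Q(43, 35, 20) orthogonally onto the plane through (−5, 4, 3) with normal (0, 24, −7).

The perpendicular from Q has direction n = (0, 24, −7): r = (43, 35, 20) + μ(0, 24, −7).
Substitute into the plane: n·(Q + μn) = 75 gives 700 + 625μ = 75, so μ = -1.
Foot = (43, 35, 20) + (-1)·(0, 24, −7) = (43, 11, 27).

(43, 11, 27)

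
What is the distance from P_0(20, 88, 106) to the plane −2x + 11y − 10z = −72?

n = (−2, 11, −10); n·P − (-72) = -60; |n| = 15; distance = 60/15 = 4.

4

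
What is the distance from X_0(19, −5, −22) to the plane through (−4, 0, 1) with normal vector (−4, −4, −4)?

The plane has equation n·(r − (−4, 0, 1)) = 0, i.e. n·r = 12.
n = (−4, −4, −4); n·P − 12 = 20; |n| = 4√3; distance = 20/(4√3) = 5/√3.

5√3/3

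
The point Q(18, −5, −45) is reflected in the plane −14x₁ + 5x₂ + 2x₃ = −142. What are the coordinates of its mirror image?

(-10, 5, -41)

n = (−14, 5, 2), |n|² = 225, n·Q − (-142) = -225, so t = -225/225 = -1.
Foot F = Q − (-1)·n = (4, 0, −43); the reflection is 2F − Q = (−10, 5, −41).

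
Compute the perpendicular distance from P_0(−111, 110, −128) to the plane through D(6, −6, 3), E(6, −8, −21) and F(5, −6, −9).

DE = (0, −2, −24) and DF = (−1, 0, −12), so a normal is n = DE × DF = (24, 24, −2).
d = |24·(-111) + 24·110 + (-2)·(-128) − (-6)| / √(576 + 576 + 4) = |238| / 34 = 7.

7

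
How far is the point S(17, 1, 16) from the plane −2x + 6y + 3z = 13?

n = (−2, 6, 3); n·P − 13 = 7; |n| = 7; distance = 7/7 = 1.

1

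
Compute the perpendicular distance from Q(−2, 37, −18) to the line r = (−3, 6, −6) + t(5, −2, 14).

Direction vector d = (5, −2, 14).
AP = (1, 31, −12); AP·d = -225, |AP|² = 1106, |d|² = 225.
distance² = |AP|² − (AP·d)²/|d|² = 1106 − 50625/225 = 881, so the distance is √881.

√881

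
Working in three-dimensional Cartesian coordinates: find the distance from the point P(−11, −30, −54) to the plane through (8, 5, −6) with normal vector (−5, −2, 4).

The plane has equation n·(r − (8, 5, −6)) = 0, i.e. n·r = -74.
d = |(-5)·(-11) + (-2)·(-30) + 4·(-54) − (-74)| / √(25 + 4 + 16) = |-27| / (3√5) = 9/√5.

9/√5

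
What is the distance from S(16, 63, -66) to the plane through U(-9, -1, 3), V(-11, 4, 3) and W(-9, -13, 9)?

UV = (-2, 5, 0) and UW = (0, -12, 6), so a normal is n = UV × UW = (30, 12, 24).
Then n·(16, 63, -66) - (-210) = -138.
|n| = √(900 + 144 + 576) = 18√5, so the distance is |-138|/(18√5) = 23/(3√5).

23/(3√5)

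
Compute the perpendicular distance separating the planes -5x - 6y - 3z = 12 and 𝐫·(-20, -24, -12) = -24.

Divide the second equation by 4 to match normals: -5x - 6y - 3z = -6.
Both planes have normal n = (-5, -6, -3), |n| = √70. Any point on the first plane is at distance |(-6) − 12|/|n| = 18/√70 = 9√70/35 from the second.

18/√70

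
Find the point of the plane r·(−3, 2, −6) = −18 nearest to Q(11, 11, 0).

n = (−3, 2, −6), |n|² = 49, and n·Q − (-18) = 7.
t = 7/49 = 1/7, so the foot is Q − t·n = (11, 11, 0) − (1/7)·(−3, 2, −6) = (80/7, 75/7, 6/7).

(80/7, 75/7, 6/7)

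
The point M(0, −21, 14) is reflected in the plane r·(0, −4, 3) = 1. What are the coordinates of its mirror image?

With n = (0, −4, 3), the signed offset is (n·M − 1)/|n|² = 125/25 = 5.
M' = M − 2t·n = (0, −21, 14) − 10·(0, −4, 3) = (0, 19, −16).

(0, 19, -16)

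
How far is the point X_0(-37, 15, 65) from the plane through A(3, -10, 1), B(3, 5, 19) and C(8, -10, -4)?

15√86/43

AB = (0, 15, 18) and AC = (5, 0, -5), so a normal is n = AB × AC = (-75, 90, -75).
n = (-75, 90, -75); n·P − (-1200) = 450; |n| = 15√86; distance = 450/(15√86) = 15√86/43.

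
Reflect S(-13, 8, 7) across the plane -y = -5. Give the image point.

(-13, 2, 7)

With n = (0, -1, 0), the signed offset is (n·S − (-5))/|n|² = -3/1 = -3.
S' = S − 2t·n = (-13, 8, 7) − (-6)·(0, -1, 0) = (-13, 2, 7).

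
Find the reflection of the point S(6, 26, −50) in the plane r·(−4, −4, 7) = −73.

n = (−4, −4, 7), |n|² = 81, n·S − (-73) = -405, so t = -405/81 = -5.
Foot F = S − (-5)·n = (−14, 6, −15); the reflection is 2F − S = (−34, −14, 20).

(-34, -14, 20)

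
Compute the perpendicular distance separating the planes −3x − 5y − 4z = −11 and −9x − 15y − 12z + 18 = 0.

Divide the second equation by 3 to match normals: −3x − 5y − 4z = -6.
With common normal n = (−3, −5, −4) (|n| = 5√2), the distance is |(-11) − (-6)|/|n| = 5/(5√2) = 1/√2.

1/√2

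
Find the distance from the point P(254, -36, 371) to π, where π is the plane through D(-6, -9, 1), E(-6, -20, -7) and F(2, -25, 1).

DE = (0, -11, -8) and DF = (8, -16, 0), so a normal is n = DE × DF = (-128, -64, 88).
Then n·(254, -36, 371) - 1432 = 1008.
|n| = √(16384 + 4096 + 7744) = 168, so the distance is |1008|/168 = 6.

6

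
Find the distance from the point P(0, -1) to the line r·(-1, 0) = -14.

14

d = |(-1)·0 + 0·(-1) − (-14)| / √(1 + 0) = |14|/1 = 14.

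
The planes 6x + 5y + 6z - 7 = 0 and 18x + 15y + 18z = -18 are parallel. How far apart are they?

13√97/97

Divide the second equation by 3 to match normals: 6x + 5y + 6z = -6.
With common normal n = (6, 5, 6) (|n| = √97), the distance is |7 − (-6)|/|n| = 13/√97 = 13√97/97.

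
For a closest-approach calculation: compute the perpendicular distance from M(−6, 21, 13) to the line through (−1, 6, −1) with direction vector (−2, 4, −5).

√446

Direction vector d = (−2, 4, −5).
AP = (−5, 15, 14), and AP × d = (−131, −53, 10).
|AP × d|² = 20070 and |d|² = 45, so the distance is √(20070/45) = √446.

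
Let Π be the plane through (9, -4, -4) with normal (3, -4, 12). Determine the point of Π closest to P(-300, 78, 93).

(-3879/13, 986/13, 1293/13)

n = (3, -4, 12), |n|² = 169, and n·P − (-5) = -91.
t = -91/169 = -7/13, so the foot is P − t·n = (-300, 78, 93) − (-7/13)·(3, -4, 12) = (-3879/13, 986/13, 1293/13).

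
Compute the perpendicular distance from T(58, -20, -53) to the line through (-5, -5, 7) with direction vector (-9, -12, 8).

Direction vector d = (-9, -12, 8).
AP = (63, -15, -60), and AP × d = (-840, 36, -891).
|AP × d|² = 1500777 and |d|² = 289, so the distance is √(1500777/289) = √5193 = 3√577.

3√577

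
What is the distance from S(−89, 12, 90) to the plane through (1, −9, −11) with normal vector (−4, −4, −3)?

27/√41

The plane has equation n·(r − (1, −9, −11)) = 0, i.e. n·r = 65.
n = (−4, −4, −3); n·P − 65 = -27; |n| = √41; distance = 27/√41 = 27√41/41.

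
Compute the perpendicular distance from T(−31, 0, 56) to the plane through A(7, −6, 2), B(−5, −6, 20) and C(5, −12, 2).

AB = (−12, 0, 18) and AC = (−2, −6, 0), so a normal is n = AB × AC = (108, −36, 72).
Then n·(−31, 0, 56) − 1116 = −432.
|n| = √(11664 + 1296 + 5184) = 36√14, so the distance is |-432|/(36√14) = 12/√14.

12/√14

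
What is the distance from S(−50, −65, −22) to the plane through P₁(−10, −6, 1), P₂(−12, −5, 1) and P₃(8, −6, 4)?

20√41/41

P₁P₂ = (−2, 1, 0) and P₁P₃ = (18, 0, 3), so a normal is n = P₁P₂ × P₁P₃ = (3, 6, −18).
d = |3·(-50) + 6·(-65) + (-18)·(-22) − (-84)| / √(9 + 36 + 324) = |-60| / (3√41) = 20√41/41.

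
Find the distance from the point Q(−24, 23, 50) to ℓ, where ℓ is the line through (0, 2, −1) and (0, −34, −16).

3√233

A direction vector is d = (0, −36, −15).
AP = (−24, 21, 51); AP·d = -1521, |AP|² = 3618, |d|² = 1521.
distance² = |AP|² − (AP·d)²/|d|² = 3618 − 2313441/1521 = 2097, so the distance is 3√233.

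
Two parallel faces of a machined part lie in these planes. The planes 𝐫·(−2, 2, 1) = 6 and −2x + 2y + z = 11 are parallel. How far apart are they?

5/3

With common normal n = (−2, 2, 1) (|n| = 3), the distance is |6 − 11|/|n| = 5/3.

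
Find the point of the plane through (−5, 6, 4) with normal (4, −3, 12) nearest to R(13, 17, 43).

n = (4, −3, 12), |n|² = 169, and n·R − 10 = 507.
t = 507/169 = 3, so the foot is R − t·n = (13, 17, 43) − 3·(4, −3, 12) = (1, 26, 7).

(1, 26, 7)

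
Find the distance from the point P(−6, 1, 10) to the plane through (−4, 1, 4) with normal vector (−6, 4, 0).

The plane has equation n·(r − (−4, 1, 4)) = 0, i.e. n·r = 28.
n = (−6, 4, 0); n·P − 28 = 12; |n| = 2√13; distance = 12/(2√13) = 6/√13.

6√13/13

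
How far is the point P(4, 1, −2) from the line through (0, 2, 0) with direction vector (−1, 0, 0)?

√5

Direction vector d = (−1, 0, 0).
AP = (4, −1, −2); AP·d = -4, |AP|² = 21, |d|² = 1.
distance² = |AP|² − (AP·d)²/|d|² = 21 − 16/1 = 5, so the distance is √5.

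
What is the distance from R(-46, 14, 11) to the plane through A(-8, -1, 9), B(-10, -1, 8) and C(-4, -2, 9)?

AB = (-2, 0, -1) and AC = (4, -1, 0), so a normal is n = AB × AC = (-1, -4, 2).
n = (-1, -4, 2); n·P − 30 = -18; |n| = √21; distance = 18/√21.

6√21/7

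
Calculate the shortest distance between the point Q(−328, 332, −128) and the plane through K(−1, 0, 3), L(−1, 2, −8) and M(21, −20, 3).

KL = (0, 2, −11) and KM = (22, −20, 0), so a normal is n = KL × KM = (−220, −242, −44).
n = (−220, −242, −44); n·P − 88 = -2640; |n| = 330; distance = 2640/330 = 8.

8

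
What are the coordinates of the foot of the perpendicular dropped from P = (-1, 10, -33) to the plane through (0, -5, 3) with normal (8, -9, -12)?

(-9, 19, -21)

n = (8, -9, -12), |n|² = 289, and n·P − 9 = 289.
t = 289/289 = 1, so the foot is P − t·n = (-1, 10, -33) − 1·(8, -9, -12) = (-9, 19, -21).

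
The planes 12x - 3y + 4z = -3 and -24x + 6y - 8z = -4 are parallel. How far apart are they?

Divide the second equation by -2 to match normals: 12x - 3y + 4z = 2.
Both planes have normal n = (12, -3, 4), |n| = 13. Any point on the first plane is at distance |2 − (-3)|/|n| = 5/13 from the second.

5/13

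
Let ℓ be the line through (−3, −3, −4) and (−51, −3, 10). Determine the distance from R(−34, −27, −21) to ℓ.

√1201

A direction vector is d = (−48, 0, 14).
AP = (−31, −24, −17); AP·d = 1250, |AP|² = 1826, |d|² = 2500.
distance² = |AP|² − (AP·d)²/|d|² = 1826 − 1562500/2500 = 1201, so the distance is √1201.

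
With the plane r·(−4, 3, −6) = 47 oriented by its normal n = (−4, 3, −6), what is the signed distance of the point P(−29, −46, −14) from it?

n·P − 47 = 15.
|n| = √61, so the signed distance is 15/√61.

15/√61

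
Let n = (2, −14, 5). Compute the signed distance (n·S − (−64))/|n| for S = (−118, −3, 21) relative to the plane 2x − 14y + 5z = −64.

n·S − (-64) = -25.
|n| = 15, so the signed distance is -25/15 = -5/3.

-5/3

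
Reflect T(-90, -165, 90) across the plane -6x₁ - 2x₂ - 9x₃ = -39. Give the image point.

n = (-6, -2, -9), |n|² = 121, n·T − (-39) = 99, so t = 99/121 = 9/11.
Foot F = T − (9/11)·n = (-936/11, -1797/11, 1071/11); the reflection is 2F − T = (-882/11, -1779/11, 1152/11).

(-882/11, -1779/11, 1152/11)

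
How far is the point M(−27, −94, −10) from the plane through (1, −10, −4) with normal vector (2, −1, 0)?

28/√5

The plane has equation n·(r − (1, −10, −4)) = 0, i.e. n·r = 12.
d = |2·(-27) + (-1)·(-94) − 12| / √(4 + 1 + 0) = |28| / √5 = 28/√5.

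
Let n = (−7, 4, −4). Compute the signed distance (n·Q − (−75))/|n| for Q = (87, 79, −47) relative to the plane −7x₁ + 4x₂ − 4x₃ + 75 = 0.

n·Q − (-75) = -30.
|n| = 9, so the signed distance is -30/9 = -10/3.

-10/3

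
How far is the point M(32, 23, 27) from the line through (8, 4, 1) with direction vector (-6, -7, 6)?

Direction vector d = (-6, -7, 6).
AP = (24, 19, 26); AP·d = -121, |AP|² = 1613, |d|² = 121.
distance² = |AP|² − (AP·d)²/|d|² = 1613 − 14641/121 = 1492, so the distance is 2√373.

2√373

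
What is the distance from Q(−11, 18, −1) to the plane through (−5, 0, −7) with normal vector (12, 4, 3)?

18/13

The plane has equation n·(r − (−5, 0, −7)) = 0, i.e. n·r = -81.
n = (12, 4, 3); n·P − (-81) = 18; |n| = 13; distance = 18/13.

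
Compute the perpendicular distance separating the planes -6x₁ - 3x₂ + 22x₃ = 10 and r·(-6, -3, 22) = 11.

1/23

Both planes have normal n = (-6, -3, 22), |n| = 23. Any point on the first plane is at distance |11 − 10|/|n| = 1/23 from the second.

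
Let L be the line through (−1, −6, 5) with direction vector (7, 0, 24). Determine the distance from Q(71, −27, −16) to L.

Direction vector d = (7, 0, 24).
AP = (72, −21, −21), and AP × d = (−504, −1875, 147).
|AP × d|² = 3791250 and |d|² = 625, so the distance is √(3791250/625) = √6066 = 3√674.

3√674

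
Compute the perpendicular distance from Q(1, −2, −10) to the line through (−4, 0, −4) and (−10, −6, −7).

A direction vector is d = (−6, −6, −3).
AP = (5, −2, −6), and AP × d = (−30, 51, −42).
|AP × d|² = 5265 and |d|² = 81, so the distance is √(5265/81) = √65.

√65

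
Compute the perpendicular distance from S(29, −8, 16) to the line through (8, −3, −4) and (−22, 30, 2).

A direction vector is d = (−30, 33, 6).
AP = (21, −5, 20), and AP × d = (−690, −726, 543).
|AP × d|² = 1298025 and |d|² = 2025, so the distance is √(1298025/2025) = √641.

√641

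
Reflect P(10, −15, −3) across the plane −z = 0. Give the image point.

n = (0, 0, −1), |n|² = 1, n·P − 0 = 3, so t = 3/1 = 3.
Foot F = P − 3·n = (10, −15, 0); the reflection is 2F − P = (10, −15, 3).

(10, -15, 3)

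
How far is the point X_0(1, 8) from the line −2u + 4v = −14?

The normal to the line is n = (−2, 4) with |n| = 2√5.
|n·X_0 − (-14)| = |30 − (-14)| = 44, so the distance is 44/(2√5) = 22/√5.

22/√5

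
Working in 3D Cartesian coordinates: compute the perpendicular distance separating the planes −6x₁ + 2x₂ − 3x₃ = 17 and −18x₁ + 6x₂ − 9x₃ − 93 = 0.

Divide the second equation by 3 to match normals: −6x₁ + 2x₂ − 3x₃ = 31.
Both planes have normal n = (−6, 2, −3), |n| = 7. Any point on the first plane is at distance |31 − 17|/|n| = 14/7 = 2 from the second.

2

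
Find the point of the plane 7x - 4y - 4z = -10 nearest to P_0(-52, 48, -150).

(-170/3, 152/3, -442/3)

The perpendicular from P_0 has direction n = (7, -4, -4): r = (-52, 48, -150) + λ(7, -4, -4).
Substitute into the plane: n·(P_0 + λn) = -10 gives 44 + 81λ = -10, so λ = -2/3.
Foot = (-52, 48, -150) + (-2/3)·(7, -4, -4) = (-170/3, 152/3, -442/3).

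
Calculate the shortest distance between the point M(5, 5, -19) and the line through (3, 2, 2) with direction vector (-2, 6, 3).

Direction vector d = (-2, 6, 3).
AP = (2, 3, -21); AP·d = -49, |AP|² = 454, |d|² = 49.
distance² = |AP|² − (AP·d)²/|d|² = 454 − 2401/49 = 405, so the distance is 9√5.

9√5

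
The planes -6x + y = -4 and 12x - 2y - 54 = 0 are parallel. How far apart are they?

Divide the second equation by -2 to match normals: -6x + y = -27.
Both planes have normal n = (-6, 1, 0), |n| = √37. Any point on the first plane is at distance |(-27) − (-4)|/|n| = 23/√37 from the second.

23√37/37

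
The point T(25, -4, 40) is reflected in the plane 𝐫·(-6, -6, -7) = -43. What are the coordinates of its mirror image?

n = (-6, -6, -7), |n|² = 121, n·T − (-43) = -363, so t = -363/121 = -3.
Foot F = T − (-3)·n = (7, -22, 19); the reflection is 2F − T = (-11, -40, -2).

(-11, -40, -2)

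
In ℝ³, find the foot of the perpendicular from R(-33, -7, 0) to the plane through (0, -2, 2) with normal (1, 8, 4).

n = (1, 8, 4), |n|² = 81, and n·R − (-8) = -81.
t = -81/81 = -1, so the foot is R − t·n = (-33, -7, 0) − (-1)·(1, 8, 4) = (-32, 1, 4).

(-32, 1, 4)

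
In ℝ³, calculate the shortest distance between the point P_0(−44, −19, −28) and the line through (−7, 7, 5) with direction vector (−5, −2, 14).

Direction vector d = (−5, −2, 14).
AP = (−37, −26, −33); AP·d = -225, |AP|² = 3134, |d|² = 225.
distance² = |AP|² − (AP·d)²/|d|² = 3134 − 50625/225 = 2909, so the distance is √2909.

√2909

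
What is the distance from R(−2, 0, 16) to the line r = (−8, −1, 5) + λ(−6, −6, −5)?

√61

Direction vector d = (−6, −6, −5).
AP = (6, 1, 11); AP·d = -97, |AP|² = 158, |d|² = 97.
distance² = |AP|² − (AP·d)²/|d|² = 158 − 9409/97 = 61, so the distance is √61.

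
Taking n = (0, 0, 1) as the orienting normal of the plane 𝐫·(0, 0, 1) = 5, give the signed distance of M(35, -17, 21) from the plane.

16

n·M − 5 = 16.
|n| = 1, so the signed distance is 16/1 = 16.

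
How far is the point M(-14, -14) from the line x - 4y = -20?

The normal to the line is n = (1, -4) with |n| = √17.
|n·M − (-20)| = |42 − (-20)| = 62, so the distance is 62/√17 = 62√17/17.

62/√17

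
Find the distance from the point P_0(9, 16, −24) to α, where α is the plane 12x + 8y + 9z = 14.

6/17

Normal vector n = (12, 8, 9), and n·(9, 16, −24) − 14 = 6.
|n| = √(144 + 64 + 81) = 17, so the distance is |6|/17 = 6/17.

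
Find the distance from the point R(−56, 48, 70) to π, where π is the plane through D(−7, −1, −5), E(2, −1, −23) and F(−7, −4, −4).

DE = (9, 0, −18) and DF = (0, −3, 1), so a normal is n = DE × DF = (−54, −9, −27).
n = (−54, −9, −27); n·P − 522 = 180; |n| = 9√46; distance = 180/(9√46) = 10√46/23.

10√46/23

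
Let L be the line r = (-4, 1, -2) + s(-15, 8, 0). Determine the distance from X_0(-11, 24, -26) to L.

Direction vector d = (-15, 8, 0).
AP = (-7, 23, -24), and AP × d = (192, 360, 289).
|AP × d|² = 249985 and |d|² = 289, so the distance is √(249985/289) = √865.

√865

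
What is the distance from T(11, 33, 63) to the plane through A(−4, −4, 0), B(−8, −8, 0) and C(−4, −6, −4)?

19/3

AB = (−4, −4, 0) and AC = (0, −2, −4), so a normal is n = AB × AC = (16, −16, 8).
Then n·(11, 33, 63) − 0 = 152.
|n| = √(256 + 256 + 64) = 24, so the distance is |152|/24 = 19/3.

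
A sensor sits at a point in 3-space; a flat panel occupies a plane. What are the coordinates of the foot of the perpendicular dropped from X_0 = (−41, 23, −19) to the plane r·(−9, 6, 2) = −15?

The perpendicular from X_0 has direction n = (−9, 6, 2): r = (−41, 23, −19) + μ(−9, 6, 2).
Substitute into the plane: n·(X_0 + μn) = -15 gives 469 + 121μ = -15, so μ = -4.
Foot = (−41, 23, −19) + (-4)·(−9, 6, 2) = (−5, −1, −27).

(-5, -1, -27)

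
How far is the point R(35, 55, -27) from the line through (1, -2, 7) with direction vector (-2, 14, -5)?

√1961

Direction vector d = (-2, 14, -5).
AP = (34, 57, -34); AP·d = 900, |AP|² = 5561, |d|² = 225.
distance² = |AP|² − (AP·d)²/|d|² = 5561 − 810000/225 = 1961, so the distance is √1961.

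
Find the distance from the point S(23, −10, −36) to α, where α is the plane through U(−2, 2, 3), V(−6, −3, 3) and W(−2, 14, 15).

17√57/57

UV = (−4, −5, 0) and UW = (0, 12, 12), so a normal is n = UV × UW = (−60, 48, −48).
Then n·(23, −10, −36) − 72 = −204.
|n| = √(3600 + 2304 + 2304) = 12√57, so the distance is |-204|/(12√57) = 17√57/57.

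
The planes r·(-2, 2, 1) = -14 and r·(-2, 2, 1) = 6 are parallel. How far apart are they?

20/3

Both planes have normal n = (-2, 2, 1), |n| = 3. Any point on the first plane is at distance |6 − (-14)|/|n| = 20/3 from the second.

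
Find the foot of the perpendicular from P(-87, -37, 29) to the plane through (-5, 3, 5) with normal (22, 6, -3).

The perpendicular from P has direction n = (22, 6, -3): r = (-87, -37, 29) + t(22, 6, -3).
Substitute into the plane: n·(P + tn) = -107 gives -2223 + 529t = -107, so t = 4.
Foot = (-87, -37, 29) + 4·(22, 6, -3) = (1, -13, 17).

(1, -13, 17)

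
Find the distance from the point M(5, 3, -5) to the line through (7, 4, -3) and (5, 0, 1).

A direction vector is d = (-2, -4, 4).
AP = (-2, -1, -2), and AP × d = (-12, 12, 6).
|AP × d|² = 324 and |d|² = 36, so the distance is √(324/36) = √9 = 3.

3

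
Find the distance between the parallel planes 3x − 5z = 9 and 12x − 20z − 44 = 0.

Divide the second equation by 4 to match normals: 3x − 5z = 11.
With common normal n = (3, 0, −5) (|n| = √34), the distance is |9 − 11|/|n| = 2/√34 = √34/17.

2/√34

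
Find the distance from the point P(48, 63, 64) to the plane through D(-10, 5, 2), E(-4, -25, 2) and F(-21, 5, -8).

DE = (6, -30, 0) and DF = (-11, 0, -10), so a normal is n = DE × DF = (300, 60, -330).
Then n·(48, 63, 64) - (-3360) = 420.
|n| = √(90000 + 3600 + 108900) = 450, so the distance is |420|/450 = 14/15.

14/15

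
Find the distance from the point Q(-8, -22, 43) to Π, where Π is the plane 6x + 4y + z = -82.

11/√53

Normal vector n = (6, 4, 1), and n·(-8, -22, 43) - (-82) = -11.
|n| = √(36 + 16 + 1) = √53, so the distance is |-11|/√53 = 11√53/53.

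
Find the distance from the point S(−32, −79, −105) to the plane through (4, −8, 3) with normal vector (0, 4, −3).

The plane has equation n·(r − (4, −8, 3)) = 0, i.e. n·r = -41.
n = (0, 4, −3); n·P − (-41) = 40; |n| = 5; distance = 40/5 = 8.

8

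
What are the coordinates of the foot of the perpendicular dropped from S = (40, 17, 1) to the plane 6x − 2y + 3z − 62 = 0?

(22, 23, -8)

The perpendicular from S has direction n = (6, −2, 3): r = (40, 17, 1) + t(6, −2, 3).
Substitute into the plane: n·(S + tn) = 62 gives 209 + 49t = 62, so t = -3.
Foot = (40, 17, 1) + (-3)·(6, −2, 3) = (22, 23, −8).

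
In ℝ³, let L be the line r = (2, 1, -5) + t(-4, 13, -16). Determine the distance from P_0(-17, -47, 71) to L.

Direction vector d = (-4, 13, -16).
AP = (-19, -48, 76); AP·d = -1764, |AP|² = 8441, |d|² = 441.
distance² = |AP|² − (AP·d)²/|d|² = 8441 − 3111696/441 = 1385, so the distance is √1385.

√1385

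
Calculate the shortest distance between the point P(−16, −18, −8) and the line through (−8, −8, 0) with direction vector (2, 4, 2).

Direction vector d = (2, 4, 2).
AP = (−8, −10, −8); AP·d = -72, |AP|² = 228, |d|² = 24.
distance² = |AP|² − (AP·d)²/|d|² = 228 − 5184/24 = 12, so the distance is 2√3.

2√3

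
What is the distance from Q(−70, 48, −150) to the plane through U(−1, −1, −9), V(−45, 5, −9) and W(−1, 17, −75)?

UV = (−44, 6, 0) and UW = (0, 18, −66), so a normal is n = UV × UW = (−396, −2904, −792).
Then n·(−70, 48, −150) − 10428 = −3300.
|n| = √(156816 + 8433216 + 627264) = 3036, so the distance is |-3300|/3036 = 25/23.

25/23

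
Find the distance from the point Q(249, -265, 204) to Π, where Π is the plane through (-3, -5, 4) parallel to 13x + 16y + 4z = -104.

Parallel planes share the normal n = (13, 16, 4); since (-3, -5, 4) lies on the plane, its equation is 13x + 16y + 4z = -103.
d = |13·249 + 16·(-265) + 4·204 − (-103)| / √(169 + 256 + 16) = |-84| / 21 = 4.

4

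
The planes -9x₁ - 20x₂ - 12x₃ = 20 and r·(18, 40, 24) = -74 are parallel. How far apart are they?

17/25

Divide the second equation by -2 to match normals: -9x₁ - 20x₂ - 12x₃ = 37.
Both planes have normal n = (-9, -20, -12), |n| = 25. Any point on the first plane is at distance |37 − 20|/|n| = 17/25 from the second.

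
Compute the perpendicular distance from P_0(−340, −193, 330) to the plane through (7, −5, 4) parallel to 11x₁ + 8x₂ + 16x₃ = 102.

5

Parallel planes share the normal n = (11, 8, 16); since (7, −5, 4) lies on the plane, its equation is 11x₁ + 8x₂ + 16x₃ = 101.
n = (11, 8, 16); n·P − 101 = -105; |n| = 21; distance = 105/21 = 5.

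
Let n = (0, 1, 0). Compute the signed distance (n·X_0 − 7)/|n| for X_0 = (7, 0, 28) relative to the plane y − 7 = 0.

n·X_0 − 7 = -7.
|n| = 1, so the signed distance is -7/1 = -7.

-7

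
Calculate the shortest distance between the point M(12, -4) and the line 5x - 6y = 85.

1/√61

d = |5·12 + (-6)·(-4) − 85| / √(25 + 36) = |-1|/√61 = √61/61.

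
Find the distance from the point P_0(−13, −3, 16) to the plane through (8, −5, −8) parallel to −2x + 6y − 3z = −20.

18/7

Parallel planes share the normal n = (−2, 6, −3); since (8, −5, −8) lies on the plane, its equation is −2x + 6y − 3z = -22.
d = |(-2)·(-13) + 6·(-3) + (-3)·16 − (-22)| / √(4 + 36 + 9) = |-18| / 7 = 18/7.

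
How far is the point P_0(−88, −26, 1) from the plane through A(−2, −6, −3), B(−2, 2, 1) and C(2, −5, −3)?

26/9

AB = (0, 8, 4) and AC = (4, 1, 0), so a normal is n = AB × AC = (−4, 16, −32).
d = |(-4)·(-88) + 16·(-26) + (-32)·1 − 8| / √(16 + 256 + 1024) = |-104| / 36 = 26/9.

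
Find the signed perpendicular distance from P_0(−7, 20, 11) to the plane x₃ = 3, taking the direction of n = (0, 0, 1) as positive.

n·P_0 − 3 = 8.
|n| = 1, so the signed distance is 8/1 = 8.

8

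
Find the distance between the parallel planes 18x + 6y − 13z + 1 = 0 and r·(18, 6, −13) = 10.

Both planes have normal n = (18, 6, −13), |n| = 23. Any point on the first plane is at distance |10 − (-1)|/|n| = 11/23 from the second.

11/23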